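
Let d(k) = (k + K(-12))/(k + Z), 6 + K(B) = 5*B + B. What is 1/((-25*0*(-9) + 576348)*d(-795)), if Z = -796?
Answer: 1591/503151804 ≈ 3.1621e-6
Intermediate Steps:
K(B) = -6 + 6*B (K(B) = -6 + (5*B + B) = -6 + 6*B)
d(k) = (-78 + k)/(-796 + k) (d(k) = (k + (-6 + 6*(-12)))/(k - 796) = (k + (-6 - 72))/(-796 + k) = (k - 78)/(-796 + k) = (-78 + k)/(-796 + k))
1/((-25*0*(-9) + 576348)*d(-795)) = 1/((-25*0*(-9) + 576348)*(((-78 - 795)/(-796 - 795)))) = 1/((0*(-9) + 576348)*((-873/(-1591)))) = 1/((0 + 576348)*((-1/1591*(-873)))) = 1/(576348*(873/1591)) = (1/576348)*(1591/873) = 1591/503151804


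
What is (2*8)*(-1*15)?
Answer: -240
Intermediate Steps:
(2*8)*(-1*15) = 16*(-15) = -240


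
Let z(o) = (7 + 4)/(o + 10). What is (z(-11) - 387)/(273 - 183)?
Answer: -199/45 ≈ -4.4222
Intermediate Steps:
z(o) = 11/(10 + o)
(z(-11) - 387)/(273 - 183) = (11/(10 - 11) - 387)/(273 - 183) = (11/(-1) - 387)/90 = (11*(-1) - 387)*(1/90) = (-11 - 387)*(1/90) = -398*1/90 = -199/45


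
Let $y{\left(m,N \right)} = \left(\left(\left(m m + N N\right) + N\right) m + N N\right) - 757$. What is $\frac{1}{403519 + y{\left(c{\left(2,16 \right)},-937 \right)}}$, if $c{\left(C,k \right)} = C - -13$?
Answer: $\frac{1}{14439586} \approx 6.9254 \cdot 10^{-8}$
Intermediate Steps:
$c{\left(C,k \right)} = 13 + C$ ($c{\left(C,k \right)} = C + 13 = 13 + C$)
$y{\left(m,N \right)} = -757 + N^{2} + m \left(N + N^{2} + m^{2}\right)$ ($y{\left(m,N \right)} = \left(\left(\left(m^{2} + N^{2}\right) + N\right) m + N^{2}\right) - 757 = \left(\left(\left(N^{2} + m^{2}\right) + N\right) m + N^{2}\right) - 757 = \left(\left(N + N^{2} + m^{2}\right) m + N^{2}\right) - 757 = \left(m \left(N + N^{2} + m^{2}\right) + N^{2}\right) - 757 = \left(N^{2} + m \left(N + N^{2} + m^{2}\right)\right) - 757 = -757 + N^{2} + m \left(N + N^{2} + m^{2}\right)$)
$\frac{1}{403519 + y{\left(c{\left(2,16 \right)},-937 \right)}} = \frac{1}{403519 + \left(-757 + \left(-937\right)^{2} + \left(13 + 2\right)^{3} - 937 \left(13 + 2\right) + \left(13 + 2\right) \left(-937\right)^{2}\right)} = \frac{1}{403519 + \left(-757 + 877969 + 15^{3} - 14055 + 15 \cdot 877969\right)} = \frac{1}{403519 + \left(-757 + 877969 + 3375 - 14055 + 13169535\right)} = \frac{1}{403519 + 14036067} = \frac{1}{14439586}$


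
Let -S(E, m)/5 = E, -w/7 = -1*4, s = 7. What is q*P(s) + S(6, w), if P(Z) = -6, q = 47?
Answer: -312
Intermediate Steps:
w = 28 (w = -(-7)*4 = -7*(-4) = 28)
S(E, m) = -5*E
q*P(s) + S(6, w) = 47*(-6) - 5*6 = -282 - 30 = -312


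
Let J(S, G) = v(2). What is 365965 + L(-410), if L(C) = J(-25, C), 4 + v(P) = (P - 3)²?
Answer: 365962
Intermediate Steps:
v(P) = -4 + (-3 + P)² (v(P) = -4 + (P - 3)² = -4 + (-3 + P)²)
J(S, G) = -3 (J(S, G) = -4 + (-3 + 2)² = -4 + (-1)² = -4 + 1 = -3)
L(C) = -3
365965 + L(-410) = 365965 - 3 = 365962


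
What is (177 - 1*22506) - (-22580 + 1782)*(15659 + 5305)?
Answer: 435986943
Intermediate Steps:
(177 - 1*22506) - (-22580 + 1782)*(15659 + 5305) = (177 - 22506) - (-20798)*20964 = -22329 - 1*(-436009272) = -22329 + 436009272 = 435986943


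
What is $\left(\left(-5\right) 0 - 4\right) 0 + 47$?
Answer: $47$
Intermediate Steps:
$\left(\left(-5\right) 0 - 4\right) 0 + 47 = \left(0 - 4\right) 0 + 47 = \left(-4\right) 0 + 47 = 0 + 47 = 47$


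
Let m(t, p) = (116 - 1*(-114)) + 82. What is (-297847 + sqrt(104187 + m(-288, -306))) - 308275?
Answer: -606122 + 3*sqrt(11611) ≈ -6.0580e+5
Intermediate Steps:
m(t, p) = 312 (m(t, p) = (116 + 114) + 82 = 230 + 82 = 312)
(-297847 + sqrt(104187 + m(-288, -306))) - 308275 = (-297847 + sqrt(104187 + 312)) - 308275 = (-297847 + sqrt(104499)) - 308275 = (-297847 + 3*sqrt(11611)) - 308275 = -606122 + 3*sqrt(11611)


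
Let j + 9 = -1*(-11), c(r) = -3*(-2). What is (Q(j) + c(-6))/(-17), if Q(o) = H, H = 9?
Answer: -15/17 ≈ -0.88235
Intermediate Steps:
c(r) = 6
j = 2 (j = -9 - 1*(-11) = -9 + 11 = 2)
Q(o) = 9
(Q(j) + c(-6))/(-17) = (9 + 6)/(-17) = 15*(-1/17) = -15/17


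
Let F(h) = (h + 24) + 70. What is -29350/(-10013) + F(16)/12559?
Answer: 19458320/6618593 ≈ 2.9399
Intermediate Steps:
F(h) = 94 + h (F(h) = (24 + h) + 70 = 94 + h)
-29350/(-10013) + F(16)/12559 = -29350/(-10013) + (94 + 16)/12559 = -29350*(-1/10013) + 110*(1/12559) = 29350/10013 + 110/12559 = 19458320/6618593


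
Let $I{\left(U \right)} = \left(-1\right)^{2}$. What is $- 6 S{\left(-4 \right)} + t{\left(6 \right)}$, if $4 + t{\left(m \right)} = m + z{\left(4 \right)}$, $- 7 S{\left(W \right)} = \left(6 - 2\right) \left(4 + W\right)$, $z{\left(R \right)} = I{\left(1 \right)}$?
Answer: $3$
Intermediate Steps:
$I{\left(U \right)} = 1$
$z{\left(R \right)} = 1$
$S{\left(W \right)} = - \frac{16}{7} - \frac{4 W}{7}$ ($S{\left(W \right)} = - \frac{\left(6 - 2\right) \left(4 + W\right)}{7} = - \frac{4 \left(4 + W\right)}{7} = - \frac{16 + 4 W}{7} = - \frac{16}{7} - \frac{4 W}{7}$)
$t{\left(m \right)} = -3 + m$ ($t{\left(m \right)} = -4 + \left(m + 1\right) = -4 + \left(1 + m\right) = -3 + m$)
$- 6 S{\left(-4 \right)} + t{\left(6 \right)} = - 6 \left(- \frac{16}{7} - - \frac{16}{7}\right) + \left(-3 + 6\right) = - 6 \left(- \frac{16}{7} + \frac{16}{7}\right) + 3 = \left(-6\right) 0 + 3 = 0 + 3 = 3$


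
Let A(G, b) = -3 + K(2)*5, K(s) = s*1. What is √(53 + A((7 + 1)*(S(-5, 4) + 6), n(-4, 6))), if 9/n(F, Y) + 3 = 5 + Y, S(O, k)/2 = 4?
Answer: 2*√15 ≈ 7.7460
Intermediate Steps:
S(O, k) = 8 (S(O, k) = 2*4 = 8)
n(F, Y) = 9/(2 + Y) (n(F, Y) = 9/(-3 + (5 + Y)) = 9/(2 + Y))
K(s) = s
A(G, b) = 7 (A(G, b) = -3 + 2*5 = -3 + 10 = 7)
√(53 + A((7 + 1)*(S(-5, 4) + 6), n(-4, 6))) = √(53 + 7) = √60 = 2*√15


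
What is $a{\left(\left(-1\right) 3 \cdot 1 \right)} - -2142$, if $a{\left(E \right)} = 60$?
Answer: $2202$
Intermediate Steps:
$a{\left(\left(-1\right) 3 \cdot 1 \right)} - -2142 = 60 - -2142 = 60 + 2142 = 2202$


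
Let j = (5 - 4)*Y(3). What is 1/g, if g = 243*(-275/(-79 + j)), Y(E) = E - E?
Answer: 79/66825 ≈ 0.0011822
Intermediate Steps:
Y(E) = 0
j = 0 (j = (5 - 4)*0 = 1*0 = 0)
g = 66825/79 (g = 243*(-275/(-79 + 0)) = 243*(-275/(-79)) = 243*(-275*(-1/79)) = 243*(275/79) = 66825/79 ≈ 845.89)
1/g = 1/(66825/79) = 79/66825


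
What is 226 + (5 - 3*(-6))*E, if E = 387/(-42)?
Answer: 197/14 ≈ 14.071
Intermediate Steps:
E = -129/14 (E = 387*(-1/42) = -129/14 ≈ -9.2143)
226 + (5 - 3*(-6))*E = 226 + (5 - 3*(-6))*(-129/14) = 226 + (5 + 18)*(-129/14) = 226 + 23*(-129/14) = 226 - 2967/14 = 197/14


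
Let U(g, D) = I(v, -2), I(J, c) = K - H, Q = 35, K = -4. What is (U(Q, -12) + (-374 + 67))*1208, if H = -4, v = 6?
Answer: -370856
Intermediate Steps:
I(J, c) = 0 (I(J, c) = -4 - 1*(-4) = -4 + 4 = 0)
U(g, D) = 0
(U(Q, -12) + (-374 + 67))*1208 = (0 + (-374 + 67))*1208 = (0 - 307)*1208 = -307*1208 = -370856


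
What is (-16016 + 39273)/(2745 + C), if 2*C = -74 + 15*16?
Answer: 23257/2828 ≈ 8.2238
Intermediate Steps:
C = 83 (C = (-74 + 15*16)/2 = (-74 + 240)/2 = (1/2)*166 = 83)
(-16016 + 39273)/(2745 + C) = (-16016 + 39273)/(2745 + 83) = 23257/2828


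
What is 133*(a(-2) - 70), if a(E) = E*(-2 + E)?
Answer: -8246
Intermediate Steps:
133*(a(-2) - 70) = 133*(-2*(-2 - 2) - 70) = 133*(-2*(-4) - 70) = 133*(8 - 70) = 133*(-62) = -8246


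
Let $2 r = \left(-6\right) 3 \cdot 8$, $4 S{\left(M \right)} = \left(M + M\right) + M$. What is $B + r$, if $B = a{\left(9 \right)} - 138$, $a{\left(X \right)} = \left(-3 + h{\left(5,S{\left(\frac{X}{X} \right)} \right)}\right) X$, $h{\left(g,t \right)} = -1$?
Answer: $-246$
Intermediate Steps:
$S{\left(M \right)} = \frac{3 M}{4}$ ($S{\left(M \right)} = \frac{\left(M + M\right) + M}{4} = \frac{2 M + M}{4} = \frac{3 M}{4}$)
$a{\left(X \right)} = - 4 X$ ($a{\left(X \right)} = \left(-3 - 1\right) X = - 4 X$)
$r = -72$ ($r = \frac{\left(-6\right) 3 \cdot 8}{2} = \frac{\left(-18\right) 8}{2} = \frac{1}{2} \left(-144\right) = -72$)
$B = -174$ ($B = \left(-4\right) 9 - 138 = -36 - 138 = -174$)
$B + r = -174 - 72 = -246$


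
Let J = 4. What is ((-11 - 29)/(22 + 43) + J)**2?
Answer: 1936/169 ≈ 11.456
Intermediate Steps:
((-11 - 29)/(22 + 43) + J)**2 = ((-11 - 29)/(22 + 43) + 4)**2 = (-40/65 + 4)**2 = (-40*1/65 + 4)**2 = (-8/13 + 4)**2 = (44/13)**2 = 1936/169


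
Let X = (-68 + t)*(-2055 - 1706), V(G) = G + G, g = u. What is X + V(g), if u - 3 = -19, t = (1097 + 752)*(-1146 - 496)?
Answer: 11418869854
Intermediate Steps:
t = -3036058 (t = 1849*(-1642) = -3036058)
u = -16 (u = 3 - 19 = -16)
g = -16
V(G) = 2*G
X = 11418869886 (X = (-68 - 3036058)*(-2055 - 1706) = -3036126*(-3761) = 11418869886)
X + V(g) = 11418869886 + 2*(-16) = 11418869886 - 32 = 11418869854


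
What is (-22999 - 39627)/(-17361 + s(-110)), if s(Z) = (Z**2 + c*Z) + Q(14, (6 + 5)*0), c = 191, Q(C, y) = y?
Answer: 62626/26271 ≈ 2.3838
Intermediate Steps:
s(Z) = Z**2 + 191*Z (s(Z) = (Z**2 + 191*Z) + (6 + 5)*0 = (Z**2 + 191*Z) + 11*0 = (Z**2 + 191*Z) + 0 = Z**2 + 191*Z)
(-22999 - 39627)/(-17361 + s(-110)) = (-22999 - 39627)/(-17361 - 110*(191 - 110)) = -62626/(-17361 - 110*81) = -62626/(-17361 - 8910) = -62626/(-26271) = -62626*(-1/26271) = 62626/26271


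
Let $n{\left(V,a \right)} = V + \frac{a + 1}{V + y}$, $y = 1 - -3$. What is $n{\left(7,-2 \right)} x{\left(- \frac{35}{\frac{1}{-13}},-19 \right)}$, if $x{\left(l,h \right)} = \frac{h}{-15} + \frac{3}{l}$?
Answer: $\frac{12008}{1365} \approx 8.7971$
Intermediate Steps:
$y = 4$ ($y = 1 + 3 = 4$)
$n{\left(V,a \right)} = V + \frac{1 + a}{4 + V}$ ($n{\left(V,a \right)} = V + \frac{a + 1}{V + 4} = V + \frac{1 + a}{4 + V}$)
$x{\left(l,h \right)} = \frac{3}{l} - \frac{h}{15}$ ($x{\left(l,h \right)} = h \left(- \frac{1}{15}\right) + \frac{3}{l} = - \frac{h}{15} + \frac{3}{l} = \frac{3}{l} - \frac{h}{15}$)
$n{\left(7,-2 \right)} x{\left(- \frac{35}{\frac{1}{-13}},-19 \right)} = \frac{1 - 2 + 7^{2} + 4 \cdot 7}{4 + 7} \left(\frac{3}{\left(-35\right) \frac{1}{\frac{1}{-13}}} - - \frac{19}{15}\right) = \frac{1 - 2 + 49 + 28}{11} \left(\frac{3}{\left(-35\right) \frac{1}{- \frac{1}{13}}} + \frac{19}{15}\right) = \frac{1}{11} \cdot 76 \left(\frac{3}{\left(-35\right) \left(-13\right)} + \frac{19}{15}\right) = \frac{76 \left(\frac{3}{455} + \frac{19}{15}\right)}{11} = \frac{76}{11} \cdot \frac{1738}{1365} = \frac{12008}{1365}$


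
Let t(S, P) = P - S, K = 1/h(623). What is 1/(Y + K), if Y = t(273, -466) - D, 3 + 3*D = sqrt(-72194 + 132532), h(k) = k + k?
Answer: -10311800058/7516424456473 + 4657548*sqrt(60338)/7516424456473 ≈ -0.0012197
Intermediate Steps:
h(k) = 2*k
K = 1/1246 (K = 1/(2*623) = 1/1246 ≈ 0.00080257)
D = -1 + sqrt(60338)/3 (D = -1 + sqrt(-72194 + 132532)/3 = -1 + sqrt(60338)/3 ≈ 80.879)
Y = -738 - sqrt(60338)/3 (Y = (-466 - 1*273) - (-1 + sqrt(60338)/3) = (-466 - 273) + (1 - sqrt(60338)/3) = -739 + (1 - sqrt(60338)/3) = -738 - sqrt(60338)/3 ≈ -819.88)
1/(Y + K) = 1/((-738 - sqrt(60338)/3) + 1/1246) = 1/(-919547/1246 - sqrt(60338)/3)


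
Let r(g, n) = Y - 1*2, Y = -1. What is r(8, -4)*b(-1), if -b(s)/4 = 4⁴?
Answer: 3072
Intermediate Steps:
r(g, n) = -3 (r(g, n) = -1 - 1*2 = -1 - 2 = -3)
b(s) = -1024 (b(s) = -4*4⁴ = -4*256 = -1024)
r(8, -4)*b(-1) = -3*(-1024) = 3072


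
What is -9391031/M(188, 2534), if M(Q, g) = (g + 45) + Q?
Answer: -9391031/2767 ≈ -3393.9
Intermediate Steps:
M(Q, g) = 45 + Q + g (M(Q, g) = (45 + g) + Q = 45 + Q + g)
-9391031/M(188, 2534) = -9391031/(45 + 188 + 2534) = -9391031/2767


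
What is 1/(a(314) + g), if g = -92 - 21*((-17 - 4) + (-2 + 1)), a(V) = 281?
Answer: 1/651 ≈ 0.0015361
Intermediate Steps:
g = 370 (g = -92 - 21*(-21 - 1) = -92 - 21*(-22) = -92 + 462 = 370)
1/(a(314) + g) = 1/(281 + 370) = 1/651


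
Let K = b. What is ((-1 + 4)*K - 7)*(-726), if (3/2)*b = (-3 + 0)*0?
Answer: 5082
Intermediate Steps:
b = 0 (b = 2*((-3 + 0)*0)/3 = 2*(-3*0)/3 = (⅔)*0 = 0)
K = 0
((-1 + 4)*K - 7)*(-726) = ((-1 + 4)*0 - 7)*(-726) = (3*0 - 7)*(-726) = (0 - 7)*(-726) = -7*(-726) = 5082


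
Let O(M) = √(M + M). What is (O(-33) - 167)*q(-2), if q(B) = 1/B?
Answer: 167/2 - I*√66/2 ≈ 83.5 - 4.062*I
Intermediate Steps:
O(M) = √2*√M (O(M) = √(2*M) = √2*√M)
(O(-33) - 167)*q(-2) = (√2*√(-33) - 167)/(-2) = (√2*(I*√33) - 167)*(-½) = (I*√66 - 167)*(-½) = (-167 + I*√66)*(-½) = 167/2 - I*√66/2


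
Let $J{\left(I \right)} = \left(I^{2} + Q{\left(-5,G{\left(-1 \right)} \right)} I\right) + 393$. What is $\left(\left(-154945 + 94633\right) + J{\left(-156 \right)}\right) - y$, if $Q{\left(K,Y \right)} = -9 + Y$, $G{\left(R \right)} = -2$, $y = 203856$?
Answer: $-237723$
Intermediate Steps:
$J{\left(I \right)} = 393 + I^{2} - 11 I$ ($J{\left(I \right)} = \left(I^{2} + \left(-9 - 2\right) I\right) + 393 = \left(I^{2} - 11 I\right) + 393 = 393 + I^{2} - 11 I$)
$\left(\left(-154945 + 94633\right) + J{\left(-156 \right)}\right) - y = \left(\left(-154945 + 94633\right) + \left(393 + \left(-156\right)^{2} - -1716\right)\right) - 203856 = \left(-60312 + \left(393 + 24336 + 1716\right)\right) - 203856 = \left(-60312 + 26445\right) - 203856 = -33867 - 203856 = -237723$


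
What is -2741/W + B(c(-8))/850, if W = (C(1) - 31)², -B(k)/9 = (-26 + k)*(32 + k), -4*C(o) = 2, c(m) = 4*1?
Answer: 9485816/1686825 ≈ 5.6235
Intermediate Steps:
c(m) = 4
C(o) = -½ (C(o) = -¼*2 = -½)
B(k) = -9*(-26 + k)*(32 + k)
W = 3969/4 (W = (-½ - 31)² = (-63/2)² = 3969/4 ≈ 992.25)
-2741/W + B(c(-8))/850 = -2741/3969/4 + (7488 - 54*4 - 9*4²)/850 = -2741*4/3969 + (7488 - 216 - 9*16)*(1/850) = -10964/3969 + (7488 - 216 - 144)*(1/850) = -10964/3969 + 7128*(1/850) = -10964/3969 + 3564/425 = 9485816/1686825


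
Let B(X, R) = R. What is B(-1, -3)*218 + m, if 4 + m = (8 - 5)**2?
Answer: -649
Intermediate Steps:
m = 5 (m = -4 + (8 - 5)**2 = -4 + 3**2 = -4 + 9 = 5)
B(-1, -3)*218 + m = -3*218 + 5 = -654 + 5 = -649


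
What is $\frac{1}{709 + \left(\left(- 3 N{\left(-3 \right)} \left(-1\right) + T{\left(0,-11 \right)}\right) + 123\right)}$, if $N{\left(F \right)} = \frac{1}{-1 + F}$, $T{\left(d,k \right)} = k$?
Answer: $\frac{4}{3281} \approx 0.0012191$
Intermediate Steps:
$\frac{1}{709 + \left(\left(- 3 N{\left(-3 \right)} \left(-1\right) + T{\left(0,-11 \right)}\right) + 123\right)} = \frac{1}{709 + \left(\left(- \frac{3}{-1 - 3} \left(-1\right) - 11\right) + 123\right)} = \frac{1}{709 + \left(\left(- \frac{3}{-4} \left(-1\right) - 11\right) + 123\right)} = \frac{1}{709 + \left(\left(\left(-3\right) \left(- \frac{1}{4}\right) \left(-1\right) - 11\right) + 123\right)} = \frac{1}{709 + \left(\left(\frac{3}{4} \left(-1\right) - 11\right) + 123\right)} = \frac{1}{709 + \left(\left(- \frac{3}{4} - 11\right) + 123\right)} = \frac{1}{709 + \left(- \frac{47}{4} + 123\right)} = \frac{1}{709 + \frac{445}{4}} = \frac{1}{\frac{3281}{4}} = \frac{4}{3281}$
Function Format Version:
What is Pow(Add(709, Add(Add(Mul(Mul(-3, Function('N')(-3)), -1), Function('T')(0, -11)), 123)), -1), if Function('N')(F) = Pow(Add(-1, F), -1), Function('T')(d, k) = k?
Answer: Rational(4, 3281) ≈ 0.0012191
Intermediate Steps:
Pow(Add(709, Add(Add(Mul(Mul(-3, Function('N')(-3)), -1), Function('T')(0, -11)), 123)), -1) = Pow(Add(709, Add(Add(Mul(Mul(-3, Pow(Add(-1, -3), -1)), -1), -11), 123)), -1) = Pow(Add(709, Add(Add(Mul(Mul(-3, Pow(-4, -1)), -1), -11), 123)), -1) = Pow(Add(709, Add(Add(Mul(Mul(-3, Rational(-1, 4)), -1), -11), 123)), -1) = Pow(Add(709, Add(Add(Mul(Rational(3, 4), -1), -11), 123)), -1) = Pow(Add(709, Add(Add(Rational(-3, 4), -11), 123)), -1) = Pow(Add(709, Add(Rational(-47, 4), 123)), -1) = Pow(Add(709, Rational(445, 4)), -1) = Pow(Rational(3281, 4), -1) = Rational(4, 3281)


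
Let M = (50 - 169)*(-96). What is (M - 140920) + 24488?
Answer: -105008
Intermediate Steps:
M = 11424 (M = -119*(-96) = 11424)
(M - 140920) + 24488 = (11424 - 140920) + 24488 = -129496 + 24488 = -105008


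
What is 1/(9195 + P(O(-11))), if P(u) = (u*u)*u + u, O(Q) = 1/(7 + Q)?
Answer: 64/588463 ≈ 0.00010876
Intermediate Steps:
P(u) = u + u³ (P(u) = u²*u + u = u³ + u = u + u³)
1/(9195 + P(O(-11))) = 1/(9195 + (1/(7 - 11) + (1/(7 - 11))³)) = 1/(9195 + (1/(-4) + (1/(-4))³)) = 1/(9195 + (-¼ + (-¼)³)) = 1/(9195 + (-¼ - 1/64)) = 1/(9195 - 17/64) = 1/(588463/64) = 64/588463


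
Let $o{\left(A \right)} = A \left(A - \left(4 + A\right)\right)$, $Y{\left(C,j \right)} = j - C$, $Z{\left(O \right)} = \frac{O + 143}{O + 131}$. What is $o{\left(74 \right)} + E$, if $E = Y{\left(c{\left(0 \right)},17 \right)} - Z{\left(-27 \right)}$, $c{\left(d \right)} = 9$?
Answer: $- \frac{7517}{26} \approx -289.12$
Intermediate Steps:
$Z{\left(O \right)} = \frac{143 + O}{131 + O}$
$o{\left(A \right)} = - 4 A$ ($o{\left(A \right)} = A \left(-4\right) = - 4 A$)
$E = \frac{179}{26}$ ($E = \left(17 - 9\right) - \frac{143 - 27}{131 - 27} = \left(17 - 9\right) - \frac{1}{104} \cdot 116 = 8 - \frac{1}{104} \cdot 116 = 8 - \frac{29}{26} = \frac{179}{26} \approx 6.8846$)
$o{\left(74 \right)} + E = \left(-4\right) 74 + \frac{179}{26} = -296 + \frac{179}{26} = - \frac{7517}{26}$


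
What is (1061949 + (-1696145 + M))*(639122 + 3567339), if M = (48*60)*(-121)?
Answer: -4133588269636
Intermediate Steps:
M = -348480 (M = 2880*(-121) = -348480)
(1061949 + (-1696145 + M))*(639122 + 3567339) = (1061949 + (-1696145 - 348480))*(639122 + 3567339) = (1061949 - 2044625)*4206461 = -982676*4206461 = -4133588269636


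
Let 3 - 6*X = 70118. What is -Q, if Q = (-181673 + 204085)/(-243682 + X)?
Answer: 134472/1532207 ≈ 0.087764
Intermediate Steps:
X = -70115/6 (X = 1/2 - 1/6*70118 = 1/2 - 35059/3 = -70115/6 ≈ -11686.)
Q = -134472/1532207 (Q = (-181673 + 204085)/(-243682 - 70115/6) = 22412/(-1532207/6) = 22412*(-6/1532207) = -134472/1532207 ≈ -0.087764)
-Q = -1*(-134472/1532207) = 134472/1532207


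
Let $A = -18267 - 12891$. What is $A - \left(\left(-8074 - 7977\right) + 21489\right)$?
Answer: $-36596$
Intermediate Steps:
$A = -31158$
$A - \left(\left(-8074 - 7977\right) + 21489\right) = -31158 - \left(\left(-8074 - 7977\right) + 21489\right) = -31158 - \left(-16051 + 21489\right) = -31158 - 5438 = -36596$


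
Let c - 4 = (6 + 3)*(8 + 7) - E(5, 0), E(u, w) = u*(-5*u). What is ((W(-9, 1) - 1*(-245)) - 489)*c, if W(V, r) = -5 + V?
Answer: -68112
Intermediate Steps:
E(u, w) = -5*u²
c = 264 (c = 4 + ((6 + 3)*(8 + 7) - (-5)*5²) = 4 + (9*15 - (-5)*25) = 4 + (135 - 1*(-125)) = 4 + (135 + 125) = 4 + 260 = 264)
((W(-9, 1) - 1*(-245)) - 489)*c = (((-5 - 9) - 1*(-245)) - 489)*264 = ((-14 + 245) - 489)*264 = (231 - 489)*264 = -258*264 = -68112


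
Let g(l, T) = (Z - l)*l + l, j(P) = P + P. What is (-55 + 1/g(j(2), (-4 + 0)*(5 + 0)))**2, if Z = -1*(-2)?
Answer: 48841/16 ≈ 3052.6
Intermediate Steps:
Z = 2
j(P) = 2*P
g(l, T) = l + l*(2 - l) (g(l, T) = (2 - l)*l + l = l*(2 - l) + l = l + l*(2 - l))
(-55 + 1/g(j(2), (-4 + 0)*(5 + 0)))**2 = (-55 + 1/((2*2)*(3 - 2*2)))**2 = (-55 + 1/(4*(3 - 1*4)))**2 = (-55 + 1/(4*(3 - 4)))**2 = (-55 + 1/(4*(-1)))**2 = (-55 + 1/(-4))**2 = (-55 - 1/4)**2 = (-221/4)**2 = 48841/16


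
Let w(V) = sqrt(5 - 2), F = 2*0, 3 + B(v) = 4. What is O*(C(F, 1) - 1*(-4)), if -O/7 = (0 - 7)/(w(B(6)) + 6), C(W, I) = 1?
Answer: 490/11 - 245*sqrt(3)/33 ≈ 31.686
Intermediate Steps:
B(v) = 1 (B(v) = -3 + 4 = 1)
F = 0
w(V) = sqrt(3)
O = 49/(6 + sqrt(3)) (O = -7*(0 - 7)/(sqrt(3) + 6) = -(-49)/(6 + sqrt(3)) = 49/(6 + sqrt(3)) ≈ 6.3373)
O*(C(F, 1) - 1*(-4)) = (98/11 - 49*sqrt(3)/33)*(1 - 1*(-4)) = (98/11 - 49*sqrt(3)/33)*(1 + 4) = (98/11 - 49*sqrt(3)/33)*5 = 490/11 - 245*sqrt(3)/33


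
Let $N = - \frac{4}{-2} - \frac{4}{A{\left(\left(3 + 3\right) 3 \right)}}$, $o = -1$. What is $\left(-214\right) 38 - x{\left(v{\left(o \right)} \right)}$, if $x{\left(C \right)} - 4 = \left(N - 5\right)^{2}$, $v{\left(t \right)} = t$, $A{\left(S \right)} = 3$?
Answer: $- \frac{73393}{9} \approx -8154.8$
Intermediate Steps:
$N = \frac{2}{3}$ ($N = - \frac{4}{-2} - \frac{4}{3} = \left(-4\right) \left(- \frac{1}{2}\right) - \frac{4}{3} = 2 - \frac{4}{3} = \frac{2}{3} \approx 0.66667$)
$x{\left(C \right)} = \frac{205}{9}$ ($x{\left(C \right)} = 4 + \left(\frac{2}{3} - 5\right)^{2} = 4 + \left(- \frac{13}{3}\right)^{2} = 4 + \frac{169}{9} = \frac{205}{9}$)
$\left(-214\right) 38 - x{\left(v{\left(o \right)} \right)} = \left(-214\right) 38 - \frac{205}{9} = -8132 - \frac{205}{9} = - \frac{73393}{9}$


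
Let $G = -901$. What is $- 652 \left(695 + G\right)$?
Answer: $134312$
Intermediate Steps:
$- 652 \left(695 + G\right) = - 652 \left(695 - 901\right) = \left(-652\right) \left(-206\right) = 134312$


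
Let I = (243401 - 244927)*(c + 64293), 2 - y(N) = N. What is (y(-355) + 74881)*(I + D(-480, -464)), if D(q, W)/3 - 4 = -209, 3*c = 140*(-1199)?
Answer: -2872649964682/3 ≈ -9.5755e+11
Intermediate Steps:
c = -167860/3 (c = (140*(-1199))/3 = (1/3)*(-167860) = -167860/3 ≈ -55953.)
D(q, W) = -615 (D(q, W) = 12 + 3*(-209) = 12 - 627 = -615)
y(N) = 2 - N
I = -38178994/3 (I = (243401 - 244927)*(-167860/3 + 64293) = -1526*25019/3 = -38178994/3 ≈ -1.2726e+7)
(y(-355) + 74881)*(I + D(-480, -464)) = ((2 - 1*(-355)) + 74881)*(-38178994/3 - 615) = ((2 + 355) + 74881)*(-38180839/3) = (357 + 74881)*(-38180839/3) = 75238*(-38180839/3) = -2872649964682/3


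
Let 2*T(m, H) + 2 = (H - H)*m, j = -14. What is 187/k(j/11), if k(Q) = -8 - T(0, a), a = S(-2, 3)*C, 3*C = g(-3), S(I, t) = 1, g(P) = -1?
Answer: -187/7 ≈ -26.714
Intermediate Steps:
C = -1/3 (C = (1/3)*(-1) = -1/3 ≈ -0.33333)
a = -1/3 (a = 1*(-1/3) = -1/3 ≈ -0.33333)
T(m, H) = -1 (T(m, H) = -1 + ((H - H)*m)/2 = -1 + (0*m)/2 = -1 + (1/2)*0 = -1 + 0 = -1)
k(Q) = -7 (k(Q) = -8 - 1*(-1) = -8 + 1 = -7)
187/k(j/11) = 187/(-7) = 187*(-1/7) = -187/7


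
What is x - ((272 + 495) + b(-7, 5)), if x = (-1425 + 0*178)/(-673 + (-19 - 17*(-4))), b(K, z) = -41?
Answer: -150533/208 ≈ -723.72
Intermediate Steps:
x = 475/208 (x = (-1425 + 0)/(-673 + (-19 + 68)) = -1425/(-673 + 49) = -1425/(-624) = -1425*(-1/624) = 475/208 ≈ 2.2837)
x - ((272 + 495) + b(-7, 5)) = 475/208 - ((272 + 495) - 41) = 475/208 - (767 - 41) = 475/208 - 1*726 = 475/208 - 726 = -150533/208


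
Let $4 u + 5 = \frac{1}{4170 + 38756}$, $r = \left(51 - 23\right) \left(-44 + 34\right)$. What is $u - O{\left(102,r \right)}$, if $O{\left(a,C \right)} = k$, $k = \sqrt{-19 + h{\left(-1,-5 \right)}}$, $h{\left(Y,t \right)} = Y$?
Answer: $- \frac{214629}{171704} - 2 i \sqrt{5} \approx -1.25 - 4.4721 i$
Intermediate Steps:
$r = -280$ ($r = 28 \left(-10\right) = -280$)
$k = 2 i \sqrt{5}$ ($k = \sqrt{-19 - 1} = \sqrt{-20} = 2 i \sqrt{5} \approx 4.4721 i$)
$u = - \frac{214629}{171704}$ ($u = - \frac{5}{4} + \frac{1}{4 \left(4170 + 38756\right)} = - \frac{5}{4} + \frac{1}{4 \cdot 42926} = - \frac{5}{4} + \frac{1}{4} \cdot \frac{1}{42926} = - \frac{5}{4} + \frac{1}{171704} = - \frac{214629}{171704} \approx -1.25$)
$O{\left(a,C \right)} = 2 i \sqrt{5}$
$u - O{\left(102,r \right)} = - \frac{214629}{171704} - 2 i \sqrt{5}$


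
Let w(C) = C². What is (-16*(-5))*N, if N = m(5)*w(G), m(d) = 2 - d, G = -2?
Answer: -960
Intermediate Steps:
N = -12 (N = (2 - 1*5)*(-2)² = (2 - 5)*4 = -3*4 = -12)
(-16*(-5))*N = -16*(-5)*(-12) = 80*(-12) = -960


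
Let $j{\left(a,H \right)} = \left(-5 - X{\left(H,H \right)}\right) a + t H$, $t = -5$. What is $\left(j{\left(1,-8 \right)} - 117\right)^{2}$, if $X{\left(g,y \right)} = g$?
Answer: $5476$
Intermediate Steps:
$j{\left(a,H \right)} = - 5 H + a \left(-5 - H\right)$ ($j{\left(a,H \right)} = \left(-5 - H\right) a - 5 H = a \left(-5 - H\right) - 5 H = - 5 H + a \left(-5 - H\right)$)
$\left(j{\left(1,-8 \right)} - 117\right)^{2} = \left(\left(\left(-5\right) \left(-8\right) - 5 - \left(-8\right) 1\right) - 117\right)^{2} = \left(\left(40 - 5 + 8\right) - 117\right)^{2} = \left(43 - 117\right)^{2} = \left(-74\right)^{2} = 5476$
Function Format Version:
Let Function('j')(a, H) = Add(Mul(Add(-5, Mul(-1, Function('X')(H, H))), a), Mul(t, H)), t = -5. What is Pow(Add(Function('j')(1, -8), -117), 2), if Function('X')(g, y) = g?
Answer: 5476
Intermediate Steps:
Function('j')(a, H) = Add(Mul(-5, H), Mul(a, Add(-5, Mul(-1, H)))) (Function('j')(a, H) = Add(Mul(Add(-5, Mul(-1, H)), a), Mul(-5, H)) = Add(Mul(a, Add(-5, Mul(-1, H))), Mul(-5, H)) = Add(Mul(-5, H), Mul(a, Add(-5, Mul(-1, H)))))
Pow(Add(Function('j')(1, -8), -117), 2) = Pow(Add(Add(Mul(-5, -8), Mul(-5, 1), Mul(-1, -8, 1)), -117), 2) = Pow(Add(Add(40, -5, 8), -117), 2) = Pow(Add(43, -117), 2) = Pow(-74, 2) = 5476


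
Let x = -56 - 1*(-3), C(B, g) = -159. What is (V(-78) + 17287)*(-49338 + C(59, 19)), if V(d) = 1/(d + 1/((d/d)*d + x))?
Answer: -8743928271834/10219 ≈ -8.5565e+8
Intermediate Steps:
x = -53 (x = -56 + 3 = -53)
V(d) = 1/(d + 1/(-53 + d)) (V(d) = 1/(d + 1/((d/d)*d - 53)) = 1/(d + 1/(1*d - 53)) = 1/(d + 1/(d - 53)) = 1/(d + 1/(-53 + d)))
(V(-78) + 17287)*(-49338 + C(59, 19)) = ((-53 - 78)/(1 + (-78)² - 53*(-78)) + 17287)*(-49338 - 159) = (-131/(1 + 6084 + 4134) + 17287)*(-49497) = (-131/10219 + 17287)*(-49497) = (176655722/10219)*(-49497) = -8743928271834/10219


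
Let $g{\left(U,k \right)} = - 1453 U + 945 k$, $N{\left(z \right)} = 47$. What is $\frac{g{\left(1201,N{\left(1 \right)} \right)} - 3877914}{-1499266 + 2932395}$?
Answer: $- \frac{5578552}{1433129} \approx -3.8926$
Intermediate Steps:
$\frac{g{\left(1201,N{\left(1 \right)} \right)} - 3877914}{-1499266 + 2932395} = \frac{\left(\left(-1453\right) 1201 + 945 \cdot 47\right) - 3877914}{-1499266 + 2932395} = \frac{\left(-1745053 + 44415\right) - 3877914}{1433129} = \left(-1700638 - 3877914\right) \frac{1}{1433129} = \left(-5578552\right) \frac{1}{1433129} = - \frac{5578552}{1433129}$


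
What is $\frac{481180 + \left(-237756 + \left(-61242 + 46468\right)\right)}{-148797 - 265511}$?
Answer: $- \frac{114325}{207154} \approx -0.55188$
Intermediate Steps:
$\frac{481180 + \left(-237756 + \left(-61242 + 46468\right)\right)}{-148797 - 265511} = \frac{481180 - 252530}{-414308} = \left(481180 - 252530\right) \left(- \frac{1}{414308}\right) = 228650 \left(- \frac{1}{414308}\right) = - \frac{114325}{207154}$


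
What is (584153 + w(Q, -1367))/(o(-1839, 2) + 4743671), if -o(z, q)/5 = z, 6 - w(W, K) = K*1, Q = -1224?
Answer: 292763/2376433 ≈ 0.12319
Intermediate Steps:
w(W, K) = 6 - K
o(z, q) = -5*z
(584153 + w(Q, -1367))/(o(-1839, 2) + 4743671) = (584153 + (6 - 1*(-1367)))/(-5*(-1839) + 4743671) = (584153 + (6 + 1367))/(9195 + 4743671) = (584153 + 1373)/4752866 = 585526*(1/4752866) = 292763/2376433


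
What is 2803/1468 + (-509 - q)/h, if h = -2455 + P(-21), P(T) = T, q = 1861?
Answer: 2604847/908692 ≈ 2.8666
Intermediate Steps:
h = -2476 (h = -2455 - 21 = -2476)
2803/1468 + (-509 - q)/h = 2803/1468 + (-509 - 1*1861)/(-2476) = 2803*(1/1468) + (-509 - 1861)*(-1/2476) = 2803/1468 - 2370*(-1/2476) = 2803/1468 + 1185/1238 = 2604847/908692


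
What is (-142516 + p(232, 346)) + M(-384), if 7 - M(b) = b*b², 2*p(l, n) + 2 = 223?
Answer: 112961411/2 ≈ 5.6481e+7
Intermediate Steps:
p(l, n) = 221/2 (p(l, n) = -1 + (½)*223 = -1 + 223/2 = 221/2)
M(b) = 7 - b³ (M(b) = 7 - b*b² = 7 - b³)
(-142516 + p(232, 346)) + M(-384) = (-142516 + 221/2) + (7 - 1*(-384)³) = -284811/2 + (7 - 1*(-56623104)) = -284811/2 + (7 + 56623104) = -284811/2 + 56623111 = 112961411/2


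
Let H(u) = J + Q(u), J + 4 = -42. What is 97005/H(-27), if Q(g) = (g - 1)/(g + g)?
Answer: -2619135/1228 ≈ -2132.8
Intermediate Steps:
J = -46 (J = -4 - 42 = -46)
Q(g) = (-1 + g)/(2*g) (Q(g) = (-1 + g)/((2*g)) = (-1 + g)*(1/(2*g)) = (-1 + g)/(2*g))
H(u) = -46 + (-1 + u)/(2*u)
97005/H(-27) = 97005/(((½)*(-1 - 91*(-27))/(-27))) = 97005/(((½)*(-1/27)*(-1 + 2457))) = 97005/(((½)*(-1/27)*2456)) = 97005/(-1228/27) = 97005*(-27/1228) = -2619135/1228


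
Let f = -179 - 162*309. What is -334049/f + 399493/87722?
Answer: 49372776219/4406890114 ≈ 11.204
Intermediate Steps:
f = -50237 (f = -179 - 50058 = -50237)
-334049/f + 399493/87722 = -334049/(-50237) + 399493/87722 = -334049*(-1/50237) + 399493*(1/87722) = 334049/50237 + 399493/87722 = 49372776219/4406890114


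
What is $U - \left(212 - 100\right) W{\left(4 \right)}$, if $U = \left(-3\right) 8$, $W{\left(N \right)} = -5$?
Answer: $536$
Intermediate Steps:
$U = -24$
$U - \left(212 - 100\right) W{\left(4 \right)} = -24 - \left(212 - 100\right) \left(-5\right) = -24 - 112 \left(-5\right) = -24 - -560 = -24 + 560 = 536$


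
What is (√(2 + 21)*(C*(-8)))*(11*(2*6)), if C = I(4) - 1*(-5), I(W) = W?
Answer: -9504*√23 ≈ -45580.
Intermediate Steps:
C = 9 (C = 4 - 1*(-5) = 4 + 5 = 9)
(√(2 + 21)*(C*(-8)))*(11*(2*6)) = (√(2 + 21)*(9*(-8)))*(11*(2*6)) = (√23*(-72))*(11*12) = -72*√23*132 = -9504*√23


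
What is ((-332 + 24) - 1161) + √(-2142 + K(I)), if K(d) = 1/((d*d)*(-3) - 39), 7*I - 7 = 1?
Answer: -1469 + 5*I*√378933261/2103 ≈ -1469.0 + 46.282*I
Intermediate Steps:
I = 8/7 (I = 1 + (⅐)*1 = 1 + ⅐ = 8/7 ≈ 1.1429)
K(d) = 1/(-39 - 3*d²) (K(d) = 1/(d²*(-3) - 39) = 1/(-3*d² - 39) = 1/(-39 - 3*d²))
((-332 + 24) - 1161) + √(-2142 + K(I)) = ((-332 + 24) - 1161) + √(-2142 - 1/(39 + 3*(8/7)²)) = (-308 - 1161) + √(-2142 - 1/(39 + 3*(64/49))) = -1469 + √(-2142 - 1/(39 + 192/49)) = -1469 + √(-2142 - 1/2103/49) = -1469 + √(-2142 - 1*49/2103) = -1469 + √(-2142 - 49/2103) = -1469 + √(-4504675/2103) = -1469 + 5*I*√378933261/2103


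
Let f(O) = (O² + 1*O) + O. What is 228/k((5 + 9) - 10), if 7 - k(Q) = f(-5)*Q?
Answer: -228/53 ≈ -4.3019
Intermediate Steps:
f(O) = O² + 2*O (f(O) = (O² + O) + O = (O + O²) + O = O² + 2*O)
k(Q) = 7 - 15*Q (k(Q) = 7 - (-5*(2 - 5))*Q = 7 - (-5*(-3))*Q = 7 - 15*Q)
228/k((5 + 9) - 10) = 228/(7 - 15*((5 + 9) - 10)) = 228/(7 - 15*(14 - 10)) = 228/(7 - 15*4) = 228/(7 - 60) = 228/(-53) = 228*(-1/53) = -228/53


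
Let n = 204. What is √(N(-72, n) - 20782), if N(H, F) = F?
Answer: I*√20578 ≈ 143.45*I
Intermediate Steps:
√(N(-72, n) - 20782) = √(204 - 20782) = √(-20578) = I*√20578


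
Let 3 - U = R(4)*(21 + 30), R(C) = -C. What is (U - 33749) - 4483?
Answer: -38025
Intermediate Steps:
U = 207 (U = 3 - (-1*4)*(21 + 30) = 3 - (-4)*51 = 3 - 1*(-204) = 3 + 204 = 207)
(U - 33749) - 4483 = (207 - 33749) - 4483 = -33542 - 4483 = -38025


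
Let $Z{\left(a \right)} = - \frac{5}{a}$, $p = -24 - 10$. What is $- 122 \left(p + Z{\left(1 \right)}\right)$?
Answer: $4758$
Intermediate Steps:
$p = -34$
$- 122 \left(p + Z{\left(1 \right)}\right) = - 122 \left(-34 - \frac{5}{1}\right) = - 122 \left(-34 - 5\right) = \left(-122\right) \left(-39\right) = 4758$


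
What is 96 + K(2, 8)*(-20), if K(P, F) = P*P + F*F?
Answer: -1264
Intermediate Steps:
K(P, F) = F**2 + P**2 (K(P, F) = P**2 + F**2 = F**2 + P**2)
96 + K(2, 8)*(-20) = 96 + (8**2 + 2**2)*(-20) = 96 + (64 + 4)*(-20) = 96 + 68*(-20) = 96 - 1360 = -1264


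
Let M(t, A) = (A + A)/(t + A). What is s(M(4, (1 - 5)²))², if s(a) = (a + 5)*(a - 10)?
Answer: 1920996/625 ≈ 3073.6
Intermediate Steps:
M(t, A) = 2*A/(A + t) (M(t, A) = (2*A)/(A + t) = 2*A/(A + t))
s(a) = (-10 + a)*(5 + a) (s(a) = (5 + a)*(-10 + a) = (-10 + a)*(5 + a))
s(M(4, (1 - 5)²))² = (-50 + (2*(1 - 5)²/((1 - 5)² + 4))² - 10*(1 - 5)²/((1 - 5)² + 4))² = (-50 + (2*(-4)²/((-4)² + 4))² - 10*(-4)²/((-4)² + 4))² = (-50 + (2*16/(16 + 4))² - 10*16/(16 + 4))² = (-50 + (2*16/20)² - 10*16/20)² = (-50 + (2*16*(1/20))² - 10*16/20)² = (-50 + (8/5)² - 5*8/5)² = (-50 + 64/25 - 8)² = (-1386/25)² = 1920996/625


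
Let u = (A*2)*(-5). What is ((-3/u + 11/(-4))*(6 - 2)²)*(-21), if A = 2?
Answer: 4368/5 ≈ 873.60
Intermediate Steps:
u = -20 (u = (2*2)*(-5) = 4*(-5) = -20)
((-3/u + 11/(-4))*(6 - 2)²)*(-21) = ((-3/(-20) + 11/(-4))*(6 - 2)²)*(-21) = ((-3*(-1/20) + 11*(-¼))*4²)*(-21) = ((3/20 - 11/4)*16)*(-21) = -13/5*16*(-21) = -208/5*(-21) = 4368/5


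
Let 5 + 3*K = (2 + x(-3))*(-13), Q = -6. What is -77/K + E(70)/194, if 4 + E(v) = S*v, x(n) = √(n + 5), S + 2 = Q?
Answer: 74133/8633 - 429*√2/89 ≈ 1.7703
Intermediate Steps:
S = -8 (S = -2 - 6 = -8)
x(n) = √(5 + n)
K = -31/3 - 13*√2/3 (K = -5/3 + ((2 + √(5 - 3))*(-13))/3 = -5/3 + ((2 + √2)*(-13))/3 = -5/3 + (-26 - 13*√2)/3 = -5/3 + (-26/3 - 13*√2/3) = -31/3 - 13*√2/3 ≈ -16.462)
E(v) = -4 - 8*v
-77/K + E(70)/194 = -77/(-31/3 - 13*√2/3) + (-4 - 8*70)/194 = -77/(-31/3 - 13*√2/3) + (-4 - 560)*(1/194) = -77/(-31/3 - 13*√2/3) - 564*1/194 = -77/(-31/3 - 13*√2/3) - 282/97 = -282/97 - 77/(-31/3 - 13*√2/3)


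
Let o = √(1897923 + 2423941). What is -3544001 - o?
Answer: -3544001 - 2*√1080466 ≈ -3.5461e+6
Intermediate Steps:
o = 2*√1080466 (o = √4321864 = 2*√1080466 ≈ 2078.9)
-3544001 - o = -3544001 - 2*√1080466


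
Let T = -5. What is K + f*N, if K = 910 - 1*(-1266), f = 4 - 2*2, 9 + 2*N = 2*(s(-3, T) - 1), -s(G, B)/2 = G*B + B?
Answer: 2176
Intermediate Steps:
s(G, B) = -2*B - 2*B*G (s(G, B) = -2*(G*B + B) = -2*(B*G + B) = -2*(B + B*G) = -2*B - 2*B*G)
N = -51/2 (N = -9/2 + (2*(-2*(-5)*(1 - 3) - 1))/2 = -9/2 + (2*(-2*(-5)*(-2) - 1))/2 = -9/2 + (2*(-20 - 1))/2 = -9/2 + (2*(-21))/2 = -9/2 + (1/2)*(-42) = -9/2 - 21 = -51/2 ≈ -25.500)
f = 0 (f = 4 - 4 = 0)
K = 2176 (K = 910 + 1266 = 2176)
K + f*N = 2176 + 0*(-51/2) = 2176 + 0 = 2176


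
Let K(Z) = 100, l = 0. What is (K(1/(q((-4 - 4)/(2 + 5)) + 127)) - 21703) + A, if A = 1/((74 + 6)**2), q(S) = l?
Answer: -138259199/6400 ≈ -21603.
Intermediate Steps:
q(S) = 0
A = 1/6400 (A = 1/(80**2) = 1/6400 ≈ 0.00015625)
(K(1/(q((-4 - 4)/(2 + 5)) + 127)) - 21703) + A = (100 - 21703) + 1/6400 = -21603 + 1/6400 = -138259199/6400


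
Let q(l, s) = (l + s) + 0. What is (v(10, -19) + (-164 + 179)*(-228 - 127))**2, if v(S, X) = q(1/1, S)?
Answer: 28238596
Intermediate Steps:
q(l, s) = l + s
v(S, X) = 1 + S (v(S, X) = 1/1 + S = 1 + S)
(v(10, -19) + (-164 + 179)*(-228 - 127))**2 = ((1 + 10) + (-164 + 179)*(-228 - 127))**2 = (11 + 15*(-355))**2 = (11 - 5325)**2 = (-5314)**2 = 28238596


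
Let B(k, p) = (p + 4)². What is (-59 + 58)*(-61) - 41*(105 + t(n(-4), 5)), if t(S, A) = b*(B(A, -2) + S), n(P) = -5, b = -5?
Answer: -4449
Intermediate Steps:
B(k, p) = (4 + p)²
t(S, A) = -20 - 5*S (t(S, A) = -5*((4 - 2)² + S) = -5*(2² + S) = -5*(4 + S) = -20 - 5*S)
(-59 + 58)*(-61) - 41*(105 + t(n(-4), 5)) = (-59 + 58)*(-61) - 41*(105 + (-20 - 5*(-5))) = -1*(-61) - 41*(105 + (-20 + 25)) = 61 - 41*(105 + 5) = 61 - 41*110 = 61 - 1*4510 = 61 - 4510 = -4449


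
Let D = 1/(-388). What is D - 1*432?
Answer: -167617/388 ≈ -432.00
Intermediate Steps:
D = -1/388 ≈ -0.0025773
D - 1*432 = -1/388 - 1*432 = -1/388 - 432 = -167617/388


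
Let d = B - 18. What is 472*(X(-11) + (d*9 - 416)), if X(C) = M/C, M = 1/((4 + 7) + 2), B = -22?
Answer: -52377368/143 ≈ -3.6628e+5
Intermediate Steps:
d = -40 (d = -22 - 18 = -40)
M = 1/13 (M = 1/(11 + 2) = 1/13 ≈ 0.076923)
X(C) = 1/(13*C)
472*(X(-11) + (d*9 - 416)) = 472*((1/13)/(-11) + (-40*9 - 416)) = 472*((1/13)*(-1/11) + (-360 - 416)) = 472*(-1/143 - 776) = 472*(-110969/143) = -52377368/143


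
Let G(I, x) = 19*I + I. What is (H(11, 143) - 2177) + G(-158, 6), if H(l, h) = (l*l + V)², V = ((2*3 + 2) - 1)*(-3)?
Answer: 4663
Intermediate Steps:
V = -21 (V = ((6 + 2) - 1)*(-3) = (8 - 1)*(-3) = 7*(-3) = -21)
H(l, h) = (-21 + l²)² (H(l, h) = (l*l - 21)² = (l² - 21)² = (-21 + l²)²)
G(I, x) = 20*I
(H(11, 143) - 2177) + G(-158, 6) = ((-21 + 11²)² - 2177) + 20*(-158) = ((-21 + 121)² - 2177) - 3160 = (100² - 2177) - 3160 = (10000 - 2177) - 3160 = 7823 - 3160 = 4663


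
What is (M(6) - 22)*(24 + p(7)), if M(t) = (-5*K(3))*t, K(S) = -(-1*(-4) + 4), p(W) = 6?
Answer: 6540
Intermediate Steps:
K(S) = -8 (K(S) = -(4 + 4) = -1*8 = -8)
M(t) = 40*t (M(t) = (-5*(-8))*t = 40*t)
(M(6) - 22)*(24 + p(7)) = (40*6 - 22)*(24 + 6) = (240 - 22)*30 = 218*30 = 6540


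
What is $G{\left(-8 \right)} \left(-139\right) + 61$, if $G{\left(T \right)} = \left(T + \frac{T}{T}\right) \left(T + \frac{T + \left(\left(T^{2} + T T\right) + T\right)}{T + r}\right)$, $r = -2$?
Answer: $- \frac{93103}{5} \approx -18621.0$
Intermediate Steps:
$G{\left(T \right)} = \left(1 + T\right) \left(T + \frac{2 T + 2 T^{2}}{-2 + T}\right)$ ($G{\left(T \right)} = \left(T + \frac{T}{T}\right) \left(T + \frac{T + \left(\left(T^{2} + T T\right) + T\right)}{T - 2}\right) = \left(T + 1\right) \left(T + \frac{T + \left(\left(T^{2} + T^{2}\right) + T\right)}{-2 + T}\right) = \left(1 + T\right) \left(T + \frac{T + \left(2 T^{2} + T\right)}{-2 + T}\right) = \left(1 + T\right) \left(T + \frac{T + \left(T + 2 T^{2}\right)}{-2 + T}\right) = \left(1 + T\right) \left(T + \frac{2 T + 2 T^{2}}{-2 + T}\right)$)
$G{\left(-8 \right)} \left(-139\right) + 61 = \frac{3 \left(-8\right)^{2} \left(1 - 8\right)}{-2 - 8} \left(-139\right) + 61 = 3 \cdot 64 \frac{1}{-10} \left(-7\right) \left(-139\right) + 61 = 3 \cdot 64 \left(- \frac{1}{10}\right) \left(-7\right) \left(-139\right) + 61 = \frac{672}{5} \left(-139\right) + 61 = - \frac{93408}{5} + 61 = - \frac{93103}{5}$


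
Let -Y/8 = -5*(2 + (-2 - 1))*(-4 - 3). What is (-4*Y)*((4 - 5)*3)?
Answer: 3360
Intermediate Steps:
Y = 280 (Y = -(-40)*(2 + (-2 - 1))*(-4 - 3) = -(-40)*(2 - 3)*(-7) = -(-40)*(-1*(-7)) = -(-40)*7 = -8*(-35) = 280)
(-4*Y)*((4 - 5)*3) = (-4*280)*((4 - 5)*3) = -(-1120)*3 = -1120*(-3) = 3360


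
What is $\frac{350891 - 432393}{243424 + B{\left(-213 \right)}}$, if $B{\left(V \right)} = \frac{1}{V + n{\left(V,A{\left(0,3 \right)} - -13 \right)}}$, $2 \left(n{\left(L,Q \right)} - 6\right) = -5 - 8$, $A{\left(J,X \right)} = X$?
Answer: $- \frac{17400677}{51971023} \approx -0.33482$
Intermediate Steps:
$n{\left(L,Q \right)} = - \frac{1}{2}$ ($n{\left(L,Q \right)} = 6 + \frac{-5 - 8}{2} = 6 + \frac{1}{2} \left(-13\right) = 6 - \frac{13}{2} = - \frac{1}{2}$)
$B{\left(V \right)} = \frac{1}{- \frac{1}{2} + V}$ ($B{\left(V \right)} = \frac{1}{V - \frac{1}{2}} = \frac{1}{- \frac{1}{2} + V}$)
$\frac{350891 - 432393}{243424 + B{\left(-213 \right)}} = \frac{350891 - 432393}{243424 + \frac{2}{-1 + 2 \left(-213\right)}} = - \frac{81502}{243424 + \frac{2}{-1 - 426}} = - \frac{81502}{243424 + \frac{2}{-427}} = - \frac{81502}{243424 + 2 \left(- \frac{1}{427}\right)} = - \frac{81502}{243424 - \frac{2}{427}} = - \frac{81502}{\frac{103942046}{427}} = \left(-81502\right) \frac{427}{103942046} = - \frac{17400677}{51971023}$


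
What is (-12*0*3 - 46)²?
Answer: 2116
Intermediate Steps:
(-12*0*3 - 46)² = (-2*0*3 - 46)² = (0*3 - 46)² = (0 - 46)² = (-46)² = 2116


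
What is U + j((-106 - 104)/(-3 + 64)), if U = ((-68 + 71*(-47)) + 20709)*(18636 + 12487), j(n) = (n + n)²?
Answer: 2003953627032/3721 ≈ 5.3855e+8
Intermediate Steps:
j(n) = 4*n² (j(n) = (2*n)² = 4*n²)
U = 538552392 (U = ((-68 - 3337) + 20709)*31123 = (-3405 + 20709)*31123 = 17304*31123 = 538552392)
U + j((-106 - 104)/(-3 + 64)) = 538552392 + 4*((-106 - 104)/(-3 + 64))² = 538552392 + 4*(-210/61)² = 538552392 + 4*(44100/3721) = 538552392 + 176400/3721 = 2003953627032/3721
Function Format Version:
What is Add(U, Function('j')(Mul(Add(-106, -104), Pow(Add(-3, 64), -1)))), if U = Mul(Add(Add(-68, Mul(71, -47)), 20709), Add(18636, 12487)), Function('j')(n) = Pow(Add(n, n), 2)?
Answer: Rational(2003953627032, 3721) ≈ 5.3855e+8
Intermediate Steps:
Function('j')(n) = Mul(4, Pow(n, 2)) (Function('j')(n) = Pow(Mul(2, n), 2) = Mul(4, Pow(n, 2)))
U = 538552392 (U = Mul(Add(Add(-68, -3337), 20709), 31123) = Mul(Add(-3405, 20709), 31123) = Mul(17304, 31123) = 538552392)
Add(U, Function('j')(Mul(Add(-106, -104), Pow(Add(-3, 64), -1)))) = Add(538552392, Mul(4, Pow(Mul(Add(-106, -104), Pow(Add(-3, 64), -1)), 2))) = Add(538552392, Mul(4, Pow(Mul(-210, Pow(61, -1)), 2))) = Add(538552392, Mul(4, Pow(Mul(-210, Rational(1, 61)), 2))) = Add(538552392, Mul(4, Pow(Rational(-210, 61), 2))) = Add(538552392, Mul(4, Rational(44100, 3721))) = Add(538552392, Rational(176400, 3721)) = Rational(2003953627032, 3721)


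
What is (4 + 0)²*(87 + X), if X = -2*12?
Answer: 1008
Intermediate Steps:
X = -24
(4 + 0)²*(87 + X) = (4 + 0)²*(87 - 24) = 4²*63 = 16*63 = 1008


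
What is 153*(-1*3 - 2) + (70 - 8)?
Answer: -703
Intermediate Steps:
153*(-1*3 - 2) + (70 - 8) = 153*(-3 - 2) + 62 = 153*(-5) + 62 = -765 + 62 = -703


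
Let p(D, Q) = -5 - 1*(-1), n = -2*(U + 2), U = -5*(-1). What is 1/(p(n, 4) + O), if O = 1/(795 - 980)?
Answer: -185/741 ≈ -0.24966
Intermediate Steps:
U = 5
n = -14 (n = -2*(5 + 2) = -2*7 = -14)
p(D, Q) = -4 (p(D, Q) = -5 + 1 = -4)
O = -1/185 (O = 1/(-185) = -1/185 ≈ -0.0054054)
1/(p(n, 4) + O) = 1/(-4 - 1/185) = 1/(-741/185) = -185/741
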